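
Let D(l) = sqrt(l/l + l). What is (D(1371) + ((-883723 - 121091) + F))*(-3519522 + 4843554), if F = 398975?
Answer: -802150222848 + 18536448*sqrt(7) ≈ -8.0210e+11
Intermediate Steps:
D(l) = sqrt(1 + l)
(D(1371) + ((-883723 - 121091) + F))*(-3519522 + 4843554) = (sqrt(1 + 1371) + ((-883723 - 121091) + 398975))*(-3519522 + 4843554) = (sqrt(1372) + (-1004814 + 398975))*1324032 = (14*sqrt(7) - 605839)*1324032 = (-605839 + 14*sqrt(7))*1324032 = -802150222848 + 18536448*sqrt(7)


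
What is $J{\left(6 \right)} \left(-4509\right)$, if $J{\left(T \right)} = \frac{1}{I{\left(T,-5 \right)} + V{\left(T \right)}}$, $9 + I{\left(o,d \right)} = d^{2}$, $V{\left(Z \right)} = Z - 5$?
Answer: $- \frac{4509}{17} \approx -265.24$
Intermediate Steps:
$V{\left(Z \right)} = -5 + Z$
$I{\left(o,d \right)} = -9 + d^{2}$
$J{\left(T \right)} = \frac{1}{11 + T}$ ($J{\left(T \right)} = \frac{1}{\left(-9 + \left(-5\right)^{2}\right) + \left(-5 + T\right)} = \frac{1}{\left(-9 + 25\right) + \left(-5 + T\right)} = \frac{1}{16 + \left(-5 + T\right)} = \frac{1}{11 + T}$)
$J{\left(6 \right)} \left(-4509\right) = \frac{1}{11 + 6} \left(-4509\right) = \frac{1}{17} \left(-4509\right) = - \frac{4509}{17}$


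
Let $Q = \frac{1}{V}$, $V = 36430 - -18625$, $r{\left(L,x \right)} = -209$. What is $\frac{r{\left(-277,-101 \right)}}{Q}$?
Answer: $-11506495$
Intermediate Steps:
$V = 55055$ ($V = 36430 + 18625 = 55055$)
$Q = \frac{1}{55055} \approx 1.8164 \cdot 10^{-5}$
$\frac{r{\left(-277,-101 \right)}}{Q} = - 209 \frac{1}{\frac{1}{55055}} = \left(-209\right) 55055 = -11506495$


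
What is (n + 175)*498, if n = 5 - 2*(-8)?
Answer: 97608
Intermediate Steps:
n = 21 (n = 5 + 16 = 21)
(n + 175)*498 = (21 + 175)*498 = 196*498 = 97608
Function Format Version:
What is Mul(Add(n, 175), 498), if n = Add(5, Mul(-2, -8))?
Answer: 97608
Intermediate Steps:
n = 21 (n = Add(5, 16) = 21)
Mul(Add(n, 175), 498) = Mul(Add(21, 175), 498) = Mul(196, 498) = 97608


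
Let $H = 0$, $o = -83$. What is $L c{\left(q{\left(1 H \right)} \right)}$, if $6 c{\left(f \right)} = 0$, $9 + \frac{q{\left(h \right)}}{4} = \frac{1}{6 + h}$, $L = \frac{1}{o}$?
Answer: $0$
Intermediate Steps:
$L = - \frac{1}{83}$ ($L = \frac{1}{-83} = - \frac{1}{83} \approx -0.012048$)
$q{\left(h \right)} = -36 + \frac{4}{6 + h}$
$c{\left(f \right)} = 0$ ($c{\left(f \right)} = \frac{1}{6} \cdot 0 = 0$)
$L c{\left(q{\left(1 H \right)} \right)} = \left(- \frac{1}{83}\right) 0 = 0$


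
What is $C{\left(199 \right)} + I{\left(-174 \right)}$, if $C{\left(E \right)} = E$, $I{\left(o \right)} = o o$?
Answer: $30475$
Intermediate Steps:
$I{\left(o \right)} = o^{2}$
$C{\left(199 \right)} + I{\left(-174 \right)} = 199 + \left(-174\right)^{2} = 199 + 30276 = 30475$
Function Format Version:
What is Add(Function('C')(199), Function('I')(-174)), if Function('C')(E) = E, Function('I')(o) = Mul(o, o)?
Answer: 30475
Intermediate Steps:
Function('I')(o) = Pow(o, 2)
Add(Function('C')(199), Function('I')(-174)) = Add(199, Pow(-174, 2)) = Add(199, 30276) = 30475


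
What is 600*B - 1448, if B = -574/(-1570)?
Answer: -192896/157 ≈ -1228.6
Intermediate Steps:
B = 287/785 (B = -574*(-1/1570) = 287/785 ≈ 0.36560)
600*B - 1448 = 600*(287/785) - 1448 = 34440/157 - 1448 = -192896/157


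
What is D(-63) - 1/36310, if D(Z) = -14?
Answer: -508341/36310 ≈ -14.000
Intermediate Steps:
D(-63) - 1/36310 = -14 - 1/36310 = -508341/36310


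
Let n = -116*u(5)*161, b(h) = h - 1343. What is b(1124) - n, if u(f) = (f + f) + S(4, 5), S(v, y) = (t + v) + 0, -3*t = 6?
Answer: 223893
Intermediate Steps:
t = -2 (t = -1/3*6 = -2)
S(v, y) = -2 + v (S(v, y) = (-2 + v) + 0 = -2 + v)
b(h) = -1343 + h
u(f) = 2 + 2*f (u(f) = (f + f) + (-2 + 4) = 2*f + 2 = 2 + 2*f)
n = -224112 (n = -116*(2 + 2*5)*161 = -116*(2 + 10)*161 = -116*12*161 = -1392*161 = -224112)
b(1124) - n = (-1343 + 1124) - 1*(-224112) = -219 + 224112 = 223893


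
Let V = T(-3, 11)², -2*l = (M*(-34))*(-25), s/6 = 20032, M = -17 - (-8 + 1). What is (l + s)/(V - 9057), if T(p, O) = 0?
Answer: -124442/9057 ≈ -13.740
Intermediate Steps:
M = -10 (M = -17 - 1*(-7) = -17 + 7 = -10)
s = 120192 (s = 6*20032 = 120192)
l = 4250 (l = -(-10*(-34))*(-25)/2 = -170*(-25) = -½*(-8500) = 4250)
V = 0 (V = 0² = 0)
(l + s)/(V - 9057) = (4250 + 120192)/(0 - 9057) = 124442/(-9057) = 124442*(-1/9057) = -124442/9057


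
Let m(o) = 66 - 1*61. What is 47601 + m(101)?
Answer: 47606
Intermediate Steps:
m(o) = 5 (m(o) = 66 - 61 = 5)
47601 + m(101) = 47601 + 5 = 47606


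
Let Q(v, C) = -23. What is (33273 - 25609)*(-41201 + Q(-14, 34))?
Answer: -315940736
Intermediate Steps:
(33273 - 25609)*(-41201 + Q(-14, 34)) = (33273 - 25609)*(-41201 - 23) = 7664*(-41224) = -315940736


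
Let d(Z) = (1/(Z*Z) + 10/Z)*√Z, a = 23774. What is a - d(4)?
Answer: 190151/8 ≈ 23769.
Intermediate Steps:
d(Z) = √Z*(Z⁻² + 10/Z) (d(Z) = (Z⁻² + 10/Z)*√Z = √Z*(Z⁻² + 10/Z))
a - d(4) = 23774 - (1 + 10*4)/4^(3/2) = 23774 - (1 + 40)/8 = 23774 - 41/8 = 190151/8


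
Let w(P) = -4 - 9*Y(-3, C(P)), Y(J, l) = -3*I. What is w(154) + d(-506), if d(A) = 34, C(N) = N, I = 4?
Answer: 138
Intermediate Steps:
Y(J, l) = -12 (Y(J, l) = -3*4 = -12)
w(P) = 104 (w(P) = -4 - 9*(-12) = -4 + 108 = 104)
w(154) + d(-506) = 104 + 34 = 138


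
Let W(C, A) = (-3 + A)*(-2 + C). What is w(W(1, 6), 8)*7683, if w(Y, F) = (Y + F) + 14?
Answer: 145977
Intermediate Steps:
w(Y, F) = 14 + F + Y (w(Y, F) = (F + Y) + 14 = 14 + F + Y)
w(W(1, 6), 8)*7683 = (14 + 8 + (6 - 3*1 - 2*6 + 6*1))*7683 = (14 + 8 + (6 - 3 - 12 + 6))*7683 = (14 + 8 - 3)*7683 = 19*7683 = 145977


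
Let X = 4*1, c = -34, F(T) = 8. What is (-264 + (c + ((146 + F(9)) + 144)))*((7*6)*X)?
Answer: 0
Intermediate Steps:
X = 4
(-264 + (c + ((146 + F(9)) + 144)))*((7*6)*X) = (-264 + (-34 + ((146 + 8) + 144)))*((7*6)*4) = (-264 + (-34 + (154 + 144)))*(42*4) = (-264 + (-34 + 298))*168 = (-264 + 264)*168 = 0*168 = 0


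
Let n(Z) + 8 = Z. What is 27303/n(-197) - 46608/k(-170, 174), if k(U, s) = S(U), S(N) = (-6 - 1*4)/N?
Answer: -162456183/205 ≈ -7.9247e+5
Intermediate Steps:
n(Z) = -8 + Z
S(N) = -10/N (S(N) = (-6 - 4)/N = -10/N)
k(U, s) = -10/U
27303/n(-197) - 46608/k(-170, 174) = 27303/(-8 - 197) - 46608/((-10/(-170))) = 27303/(-205) - 46608/((-10*(-1/170))) = 27303*(-1/205) - 46608/1/17 = -27303/205 - 46608*17 = -27303/205 - 792336 = -162456183/205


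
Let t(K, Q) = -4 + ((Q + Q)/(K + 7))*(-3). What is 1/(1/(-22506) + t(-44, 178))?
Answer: 832722/20705483 ≈ 0.040217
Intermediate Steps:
t(K, Q) = -4 - 6*Q/(7 + K) (t(K, Q) = -4 + ((2*Q)/(7 + K))*(-3) = -4 + (2*Q/(7 + K))*(-3) = -4 - 6*Q/(7 + K))
1/(1/(-22506) + t(-44, 178)) = 1/(1/(-22506) + 2*(-14 - 3*178 - 2*(-44))/(7 - 44)) = 1/(-1/22506 + 2*(-14 - 534 + 88)/(-37)) = 1/(-1/22506 + 2*(-1/37)*(-460)) = 1/(-1/22506 + 920/37) = 1/(20705483/832722) = 832722/20705483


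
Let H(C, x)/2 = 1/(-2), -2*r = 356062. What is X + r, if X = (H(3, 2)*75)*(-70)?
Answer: -172781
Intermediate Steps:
r = -178031 (r = -1/2*356062 = -178031)
H(C, x) = -1 (H(C, x) = 2/(-2) = 2*(-1/2) = -1)
X = 5250 (X = -1*75*(-70) = -75*(-70) = 5250)
X + r = 5250 - 178031 = -172781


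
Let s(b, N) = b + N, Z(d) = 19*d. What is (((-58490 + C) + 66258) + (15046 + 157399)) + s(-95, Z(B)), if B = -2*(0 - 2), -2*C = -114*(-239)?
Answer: 166571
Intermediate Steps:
C = -13623 (C = -(-57)*(-239) = -½*27246 = -13623)
B = 4 (B = -2*(-2) = 4)
s(b, N) = N + b
(((-58490 + C) + 66258) + (15046 + 157399)) + s(-95, Z(B)) = (((-58490 - 13623) + 66258) + (15046 + 157399)) + (19*4 - 95) = ((-72113 + 66258) + 172445) + (76 - 95) = (-5855 + 172445) - 19 = 166590 - 19 = 166571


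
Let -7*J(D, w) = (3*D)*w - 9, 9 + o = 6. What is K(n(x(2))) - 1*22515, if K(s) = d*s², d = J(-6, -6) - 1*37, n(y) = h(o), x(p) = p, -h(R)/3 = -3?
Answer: -186603/7 ≈ -26658.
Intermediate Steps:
o = -3 (o = -9 + 6 = -3)
J(D, w) = 9/7 - 3*D*w/7 (J(D, w) = -((3*D)*w - 9)/7 = -(3*D*w - 9)/7 = -(-9 + 3*D*w)/7 = 9/7 - 3*D*w/7)
h(R) = 9 (h(R) = -3*(-3) = 9)
n(y) = 9
d = -358/7 (d = (9/7 - 3/7*(-6)*(-6)) - 1*37 = (9/7 - 108/7) - 37 = -99/7 - 37 = -358/7 ≈ -51.143)
K(s) = -358*s²/7
K(n(x(2))) - 1*22515 = -358/7*9² - 1*22515 = -358/7*81 - 22515 = -28998/7 - 22515 = -186603/7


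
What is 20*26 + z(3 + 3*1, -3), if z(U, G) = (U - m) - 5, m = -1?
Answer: 522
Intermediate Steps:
z(U, G) = -4 + U (z(U, G) = (U - 1*(-1)) - 5 = (U + 1) - 5 = (1 + U) - 5 = -4 + U)
20*26 + z(3 + 3*1, -3) = 20*26 + (-4 + (3 + 3*1)) = 520 + (-4 + (3 + 3)) = 520 + (-4 + 6) = 520 + 2 = 522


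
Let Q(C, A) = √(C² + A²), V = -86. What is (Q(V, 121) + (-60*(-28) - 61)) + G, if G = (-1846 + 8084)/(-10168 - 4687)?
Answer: 24044007/14855 + √22037 ≈ 1767.0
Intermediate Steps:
Q(C, A) = √(A² + C²)
G = -6238/14855 (G = 6238/(-14855) = 6238*(-1/14855) = -6238/14855 ≈ -0.41993)
(Q(V, 121) + (-60*(-28) - 61)) + G = (√(121² + (-86)²) + (-60*(-28) - 61)) - 6238/14855 = (√(14641 + 7396) + (1680 - 61)) - 6238/14855 = (√22037 + 1619) - 6238/14855 = (1619 + √22037) - 6238/14855 = 24044007/14855 + √22037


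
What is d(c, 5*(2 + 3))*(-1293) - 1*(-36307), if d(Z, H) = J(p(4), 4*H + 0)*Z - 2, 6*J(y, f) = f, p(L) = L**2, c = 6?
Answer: -90407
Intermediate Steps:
J(y, f) = f/6
d(Z, H) = -2 + 2*H*Z/3 (d(Z, H) = ((4*H + 0)/6)*Z - 2 = ((4*H)/6)*Z - 2 = (2*H/3)*Z - 2 = 2*H*Z/3 - 2 = -2 + 2*H*Z/3)
d(c, 5*(2 + 3))*(-1293) - 1*(-36307) = (-2 + (2/3)*(5*(2 + 3))*6)*(-1293) - 1*(-36307) = (-2 + (2/3)*(5*5)*6)*(-1293) + 36307 = (-2 + (2/3)*25*6)*(-1293) + 36307 = (-2 + 100)*(-1293) + 36307 = 98*(-1293) + 36307 = -126714 + 36307 = -90407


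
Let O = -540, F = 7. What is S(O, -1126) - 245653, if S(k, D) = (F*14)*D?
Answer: -356001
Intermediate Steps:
S(k, D) = 98*D (S(k, D) = (7*14)*D = 98*D)
S(O, -1126) - 245653 = 98*(-1126) - 245653 = -110348 - 245653 = -356001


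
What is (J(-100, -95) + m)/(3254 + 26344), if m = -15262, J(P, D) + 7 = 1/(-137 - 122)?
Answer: -659112/1277647 ≈ -0.51588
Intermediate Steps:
J(P, D) = -1814/259 (J(P, D) = -7 + 1/(-137 - 122) = -7 + 1/(-259) = -7 - 1/259 = -1814/259)
(J(-100, -95) + m)/(3254 + 26344) = (-1814/259 - 15262)/(3254 + 26344) = -3954672/259/29598 = -3954672/259*1/29598 = -659112/1277647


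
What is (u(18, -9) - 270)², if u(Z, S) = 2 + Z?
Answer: 62500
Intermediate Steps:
(u(18, -9) - 270)² = ((2 + 18) - 270)² = (20 - 270)² = (-250)² = 62500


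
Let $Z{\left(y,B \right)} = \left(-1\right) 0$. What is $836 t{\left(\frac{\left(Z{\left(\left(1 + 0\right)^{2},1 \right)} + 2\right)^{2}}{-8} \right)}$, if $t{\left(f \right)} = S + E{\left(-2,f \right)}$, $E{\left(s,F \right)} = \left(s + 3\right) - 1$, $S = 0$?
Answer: $0$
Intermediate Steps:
$E{\left(s,F \right)} = 2 + s$ ($E{\left(s,F \right)} = \left(3 + s\right) - 1 = 2 + s$)
$Z{\left(y,B \right)} = 0$
$t{\left(f \right)} = 0$ ($t{\left(f \right)} = 0 + \left(2 - 2\right) = 0 + 0 = 0$)
$836 t{\left(\frac{\left(Z{\left(\left(1 + 0\right)^{2},1 \right)} + 2\right)^{2}}{-8} \right)} = 836 \cdot 0 = 0$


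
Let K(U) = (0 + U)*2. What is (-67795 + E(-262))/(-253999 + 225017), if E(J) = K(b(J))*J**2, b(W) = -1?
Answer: 205083/28982 ≈ 7.0762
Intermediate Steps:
K(U) = 2*U (K(U) = U*2 = 2*U)
E(J) = -2*J**2 (E(J) = (2*(-1))*J**2 = -2*J**2)
(-67795 + E(-262))/(-253999 + 225017) = (-67795 - 2*(-262)**2)/(-253999 + 225017) = (-67795 - 2*68644)/(-28982) = (-67795 - 137288)*(-1/28982) = -205083*(-1/28982) = 205083/28982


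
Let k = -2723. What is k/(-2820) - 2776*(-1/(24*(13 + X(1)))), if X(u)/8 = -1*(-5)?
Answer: 156833/49820 ≈ 3.1480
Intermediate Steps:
X(u) = 40 (X(u) = 8*(-1*(-5)) = 8*5 = 40)
k/(-2820) - 2776*(-1/(24*(13 + X(1)))) = -2723/(-2820) - 2776*(-1/(24*(13 + 40))) = -2723*(-1/2820) - 2776/(53*(-24)) = 2723/2820 - 2776/(-1272) = 2723/2820 - 2776*(-1/1272) = 2723/2820 + 347/159 = 156833/49820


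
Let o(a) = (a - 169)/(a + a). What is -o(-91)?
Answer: -10/7 ≈ -1.4286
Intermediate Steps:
o(a) = (-169 + a)/(2*a) (o(a) = (-169 + a)/((2*a)) = (-169 + a)*(1/(2*a)) = (-169 + a)/(2*a))
-o(-91) = -(-169 - 91)/(2*(-91)) = -(-1)*(-260)/(2*91) = -1*10/7 = -10/7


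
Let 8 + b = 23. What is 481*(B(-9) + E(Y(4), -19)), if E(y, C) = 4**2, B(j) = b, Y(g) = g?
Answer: 14911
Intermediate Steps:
b = 15 (b = -8 + 23 = 15)
B(j) = 15
E(y, C) = 16
481*(B(-9) + E(Y(4), -19)) = 481*(15 + 16) = 481*31 = 14911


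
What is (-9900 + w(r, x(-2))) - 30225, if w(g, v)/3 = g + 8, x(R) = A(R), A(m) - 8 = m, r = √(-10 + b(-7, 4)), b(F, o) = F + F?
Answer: -40101 + 6*I*√6 ≈ -40101.0 + 14.697*I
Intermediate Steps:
b(F, o) = 2*F
r = 2*I*√6 (r = √(-10 + 2*(-7)) = √(-10 - 14) = √(-24) = 2*I*√6 ≈ 4.899*I)
A(m) = 8 + m
x(R) = 8 + R
w(g, v) = 24 + 3*g (w(g, v) = 3*(g + 8) = 3*(8 + g) = 24 + 3*g)
(-9900 + w(r, x(-2))) - 30225 = (-9900 + (24 + 3*(2*I*√6))) - 30225 = (-9900 + (24 + 6*I*√6)) - 30225 = (-9876 + 6*I*√6) - 30225 = -40101 + 6*I*√6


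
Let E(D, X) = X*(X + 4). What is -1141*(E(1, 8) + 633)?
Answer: -831789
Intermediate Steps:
E(D, X) = X*(4 + X)
-1141*(E(1, 8) + 633) = -1141*(8*(4 + 8) + 633) = -1141*(8*12 + 633) = -1141*(96 + 633) = -1141*729 = -831789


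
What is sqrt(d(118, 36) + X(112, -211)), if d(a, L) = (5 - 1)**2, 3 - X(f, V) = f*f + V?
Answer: I*sqrt(12314) ≈ 110.97*I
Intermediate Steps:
X(f, V) = 3 - V - f**2 (X(f, V) = 3 - (f*f + V) = 3 - (f**2 + V) = 3 - (V + f**2) = 3 + (-V - f**2) = 3 - V - f**2)
d(a, L) = 16 (d(a, L) = 4**2 = 16)
sqrt(d(118, 36) + X(112, -211)) = sqrt(16 + (3 - 1*(-211) - 1*112**2)) = sqrt(16 + (3 + 211 - 1*12544)) = sqrt(16 + (3 + 211 - 12544)) = sqrt(16 - 12330) = sqrt(-12314) = I*sqrt(12314)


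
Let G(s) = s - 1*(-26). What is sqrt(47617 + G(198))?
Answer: sqrt(47841) ≈ 218.73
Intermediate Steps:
G(s) = 26 + s (G(s) = s + 26 = 26 + s)
sqrt(47617 + G(198)) = sqrt(47617 + (26 + 198)) = sqrt(47617 + 224) = sqrt(47841)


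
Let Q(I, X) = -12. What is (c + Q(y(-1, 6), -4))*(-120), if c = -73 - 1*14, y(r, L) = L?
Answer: 11880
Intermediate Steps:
c = -87 (c = -73 - 14 = -87)
(c + Q(y(-1, 6), -4))*(-120) = (-87 - 12)*(-120) = -99*(-120) = 11880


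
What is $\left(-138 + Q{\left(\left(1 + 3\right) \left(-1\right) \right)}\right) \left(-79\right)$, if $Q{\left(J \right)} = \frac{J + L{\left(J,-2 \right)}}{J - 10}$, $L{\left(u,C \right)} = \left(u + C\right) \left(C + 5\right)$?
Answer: $\frac{75445}{7} \approx 10778.0$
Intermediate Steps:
$L{\left(u,C \right)} = \left(5 + C\right) \left(C + u\right)$ ($L{\left(u,C \right)} = \left(C + u\right) \left(5 + C\right) = \left(5 + C\right) \left(C + u\right)$)
$Q{\left(J \right)} = \frac{-6 + 4 J}{-10 + J}$ ($Q{\left(J \right)} = \frac{J + \left(\left(-2\right)^{2} + 5 \left(-2\right) + 5 J - 2 J\right)}{J - 10} = \frac{J + \left(4 - 10 + 5 J - 2 J\right)}{-10 + J} = \frac{J + \left(-6 + 3 J\right)}{-10 + J} = \frac{-6 + 4 J}{-10 + J}$)
$\left(-138 + Q{\left(\left(1 + 3\right) \left(-1\right) \right)}\right) \left(-79\right) = \left(-138 + \frac{2 \left(-3 + 2 \left(1 + 3\right) \left(-1\right)\right)}{-10 + \left(1 + 3\right) \left(-1\right)}\right) \left(-79\right) = \left(-138 + \frac{2 \left(-3 + 2 \cdot 4 \left(-1\right)\right)}{-10 + 4 \left(-1\right)}\right) \left(-79\right) = \left(-138 + \frac{2 \left(-3 + 2 \left(-4\right)\right)}{-10 - 4}\right) \left(-79\right) = \left(-138 + \frac{2 \left(-3 - 8\right)}{-14}\right) \left(-79\right) = \left(-138 + 2 \left(- \frac{1}{14}\right) \left(-11\right)\right) \left(-79\right) = \left(-138 + \frac{11}{7}\right) \left(-79\right) = \left(- \frac{955}{7}\right) \left(-79\right) = \frac{75445}{7}$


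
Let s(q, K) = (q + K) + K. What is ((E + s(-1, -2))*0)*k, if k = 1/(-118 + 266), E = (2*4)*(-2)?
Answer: 0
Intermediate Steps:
E = -16 (E = 8*(-2) = -16)
s(q, K) = q + 2*K (s(q, K) = (K + q) + K = q + 2*K)
k = 1/148 ≈ 0.0067568
((E + s(-1, -2))*0)*k = ((-16 + (-1 + 2*(-2)))*0)*(1/148) = ((-16 + (-1 - 4))*0)*(1/148) = ((-16 - 5)*0)*(1/148) = -21*0*(1/148) = 0*(1/148) = 0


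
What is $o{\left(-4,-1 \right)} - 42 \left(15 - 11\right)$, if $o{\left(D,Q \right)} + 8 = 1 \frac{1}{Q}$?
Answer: $-177$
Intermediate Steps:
$o{\left(D,Q \right)} = -8 + \frac{1}{Q}$ ($o{\left(D,Q \right)} = -8 + 1 \frac{1}{Q} = -8 + \frac{1}{Q}$)
$o{\left(-4,-1 \right)} - 42 \left(15 - 11\right) = \left(-8 + \frac{1}{-1}\right) - 42 \left(15 - 11\right) = \left(-8 - 1\right) - 168 = -9 - 168 = -177$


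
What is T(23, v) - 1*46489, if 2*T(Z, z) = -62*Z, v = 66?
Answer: -47202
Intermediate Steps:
T(Z, z) = -31*Z (T(Z, z) = (-62*Z)/2 = -31*Z)
T(23, v) - 1*46489 = -31*23 - 1*46489 = -713 - 46489 = -47202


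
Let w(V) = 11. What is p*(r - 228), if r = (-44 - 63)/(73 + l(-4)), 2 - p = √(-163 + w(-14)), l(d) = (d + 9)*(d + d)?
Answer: -15262/33 + 15262*I*√38/33 ≈ -462.48 + 2850.9*I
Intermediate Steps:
l(d) = 2*d*(9 + d) (l(d) = (9 + d)*(2*d) = 2*d*(9 + d))
p = 2 - 2*I*√38 (p = 2 - √(-163 + 11) = 2 - √(-152) = 2 - 2*I*√38 ≈ 2.0 - 12.329*I)
r = -107/33 (r = (-44 - 63)/(73 + 2*(-4)*(9 - 4)) = -107/(73 + 2*(-4)*5) = -107/(73 - 40) = -107/33 ≈ -3.2424)
p*(r - 228) = (2 - 2*I*√38)*(-107/33 - 228) = (2 - 2*I*√38)*(-7631/33) = -15262/33 + 15262*I*√38/33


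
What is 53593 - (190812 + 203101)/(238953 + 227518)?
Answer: 24999186390/466471 ≈ 53592.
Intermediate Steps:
53593 - (190812 + 203101)/(238953 + 227518) = 53593 - 393913/466471 = 24999186390/466471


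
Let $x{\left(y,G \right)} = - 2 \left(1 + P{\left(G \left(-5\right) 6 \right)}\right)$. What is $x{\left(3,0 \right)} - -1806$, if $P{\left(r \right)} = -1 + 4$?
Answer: $1798$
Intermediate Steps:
$P{\left(r \right)} = 3$
$x{\left(y,G \right)} = -8$ ($x{\left(y,G \right)} = - 2 \left(1 + 3\right) = \left(-2\right) 4 = -8$)
$x{\left(3,0 \right)} - -1806 = -8 - -1806 = -8 + 1806 = 1798$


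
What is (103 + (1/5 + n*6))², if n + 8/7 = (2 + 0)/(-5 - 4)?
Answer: 99520576/11025 ≈ 9026.8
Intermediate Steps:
n = -86/63 (n = -8/7 + (2 + 0)/(-5 - 4) = -8/7 + 2/(-9) = -8/7 + 2*(-⅑) = -8/7 - 2/9 = -86/63 ≈ -1.3651)
(103 + (1/5 + n*6))² = (103 + (1/5 - 86/63*6))² = (103 + (1*(⅕) - 172/21))² = (103 + (⅕ - 172/21))² = (103 - 839/105)² = (9976/105)² = 99520576/11025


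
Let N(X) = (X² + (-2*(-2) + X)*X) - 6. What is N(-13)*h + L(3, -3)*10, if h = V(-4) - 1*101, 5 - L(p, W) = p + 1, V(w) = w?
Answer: -29390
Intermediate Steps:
L(p, W) = 4 - p (L(p, W) = 5 - (p + 1) = 5 - (1 + p) = 5 + (-1 - p) = 4 - p)
h = -105 (h = -4 - 1*101 = -4 - 101 = -105)
N(X) = -6 + X² + X*(4 + X) (N(X) = (X² + (4 + X)*X) - 6 = (X² + X*(4 + X)) - 6 = -6 + X² + X*(4 + X))
N(-13)*h + L(3, -3)*10 = (-6 + 2*(-13)² + 4*(-13))*(-105) + (4 - 1*3)*10 = (-6 + 2*169 - 52)*(-105) + (4 - 3)*10 = (-6 + 338 - 52)*(-105) + 1*10 = 280*(-105) + 10 = -29400 + 10 = -29390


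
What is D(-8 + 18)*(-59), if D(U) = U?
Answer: -590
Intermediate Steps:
D(-8 + 18)*(-59) = (-8 + 18)*(-59) = 10*(-59) = -590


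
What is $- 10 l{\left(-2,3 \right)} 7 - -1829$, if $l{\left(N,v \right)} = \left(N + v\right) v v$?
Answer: $1199$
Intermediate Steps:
$l{\left(N,v \right)} = v^{2} \left(N + v\right)$ ($l{\left(N,v \right)} = v \left(N + v\right) v = v^{2} \left(N + v\right)$)
$- 10 l{\left(-2,3 \right)} 7 - -1829 = - 10 \cdot 3^{2} \left(-2 + 3\right) 7 - -1829 = - 10 \cdot 9 \cdot 1 \cdot 7 + 1829 = \left(-10\right) 9 \cdot 7 + 1829 = \left(-90\right) 7 + 1829 = -630 + 1829 = 1199$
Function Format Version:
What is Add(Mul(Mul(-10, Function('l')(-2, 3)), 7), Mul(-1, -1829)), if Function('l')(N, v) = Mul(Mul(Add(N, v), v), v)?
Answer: 1199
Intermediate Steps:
Function('l')(N, v) = Mul(Pow(v, 2), Add(N, v)) (Function('l')(N, v) = Mul(Mul(v, Add(N, v)), v) = Mul(Pow(v, 2), Add(N, v)))
Add(Mul(Mul(-10, Function('l')(-2, 3)), 7), Mul(-1, -1829)) = Add(Mul(Mul(-10, Mul(Pow(3, 2), Add(-2, 3))), 7), Mul(-1, -1829)) = Add(Mul(Mul(-10, Mul(9, 1)), 7), 1829) = Add(Mul(Mul(-10, 9), 7), 1829) = Add(Mul(-90, 7), 1829) = Add(-630, 1829) = 1199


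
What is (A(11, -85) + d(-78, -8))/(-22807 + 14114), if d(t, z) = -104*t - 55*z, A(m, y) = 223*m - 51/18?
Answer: -66013/52158 ≈ -1.2656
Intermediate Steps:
A(m, y) = -17/6 + 223*m (A(m, y) = 223*m - 51*1/18 = 223*m - 17/6 = -17/6 + 223*m)
(A(11, -85) + d(-78, -8))/(-22807 + 14114) = ((-17/6 + 223*11) + (-104*(-78) - 55*(-8)))/(-22807 + 14114) = ((-17/6 + 2453) + (8112 + 440))/(-8693) = (14701/6 + 8552)*(-1/8693) = (66013/6)*(-1/8693) = -66013/52158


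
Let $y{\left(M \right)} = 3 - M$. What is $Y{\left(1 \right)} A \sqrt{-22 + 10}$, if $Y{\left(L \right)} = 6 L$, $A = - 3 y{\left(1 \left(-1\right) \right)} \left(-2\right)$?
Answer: $288 i \sqrt{3} \approx 498.83 i$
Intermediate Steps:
$A = 24$ ($A = - 3 \left(3 - 1 \left(-1\right)\right) \left(-2\right) = - 3 \left(3 - -1\right) \left(-2\right) = - 3 \left(3 + 1\right) \left(-2\right) = \left(-3\right) 4 \left(-2\right) = \left(-12\right) \left(-2\right) = 24$)
$Y{\left(1 \right)} A \sqrt{-22 + 10} = 6 \cdot 1 \cdot 24 \sqrt{-22 + 10} = 6 \cdot 24 \sqrt{-12} = 144 \cdot 2 i \sqrt{3} = 288 i \sqrt{3}$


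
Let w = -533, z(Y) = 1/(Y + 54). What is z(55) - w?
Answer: 58098/109 ≈ 533.01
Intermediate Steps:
z(Y) = 1/(54 + Y)
z(55) - w = 1/(54 + 55) - 1*(-533) = 1/109 + 533 = 58098/109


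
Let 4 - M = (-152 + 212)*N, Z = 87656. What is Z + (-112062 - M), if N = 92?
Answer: -18890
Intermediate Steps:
M = -5516 (M = 4 - (-152 + 212)*92 = 4 - 60*92 = 4 - 1*5520 = 4 - 5520 = -5516)
Z + (-112062 - M) = 87656 + (-112062 - 1*(-5516)) = 87656 + (-112062 + 5516) = 87656 - 106546 = -18890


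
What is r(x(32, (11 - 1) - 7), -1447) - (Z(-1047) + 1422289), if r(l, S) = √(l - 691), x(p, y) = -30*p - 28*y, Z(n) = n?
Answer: -1421242 + I*√1735 ≈ -1.4212e+6 + 41.653*I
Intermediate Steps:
r(l, S) = √(-691 + l)
r(x(32, (11 - 1) - 7), -1447) - (Z(-1047) + 1422289) = √(-691 + (-30*32 - 28*((11 - 1) - 7))) - (-1047 + 1422289) = √(-691 + (-960 - 28*(10 - 7))) - 1*1421242 = √(-691 + (-960 - 28*3)) - 1421242 = √(-691 + (-960 - 84)) - 1421242 = √(-691 - 1044) - 1421242 = √(-1735) - 1421242 = I*√1735 - 1421242 = -1421242 + I*√1735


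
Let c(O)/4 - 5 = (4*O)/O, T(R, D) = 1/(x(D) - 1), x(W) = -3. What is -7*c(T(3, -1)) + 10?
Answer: -242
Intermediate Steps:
T(R, D) = -1/4 (T(R, D) = 1/(-3 - 1) = 1/(-4) = -1/4)
c(O) = 36 (c(O) = 20 + 4*((4*O)/O) = 20 + 4*4 = 20 + 16 = 36)
-7*c(T(3, -1)) + 10 = -7*36 + 10 = -252 + 10 = -242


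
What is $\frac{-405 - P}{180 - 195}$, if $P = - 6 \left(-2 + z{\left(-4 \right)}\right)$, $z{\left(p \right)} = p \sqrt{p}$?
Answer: $\frac{139}{5} + \frac{16 i}{5} \approx 27.8 + 3.2 i$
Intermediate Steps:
$z{\left(p \right)} = p^{\frac{3}{2}}$
$P = 12 + 48 i$ ($P = - 6 \left(-2 + \left(-4\right)^{\frac{3}{2}}\right) = - 6 \left(-2 - 8 i\right) = 12 + 48 i \approx 12.0 + 48.0 i$)
$\frac{-405 - P}{180 - 195} = \frac{-405 - \left(12 + 48 i\right)}{180 - 195} = \frac{-417 - 48 i}{-15} = \left(-417 - 48 i\right) \left(- \frac{1}{15}\right) = \frac{139}{5} + \frac{16 i}{5}$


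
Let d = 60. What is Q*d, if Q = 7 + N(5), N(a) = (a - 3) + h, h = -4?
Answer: 300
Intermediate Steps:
N(a) = -7 + a (N(a) = (a - 3) - 4 = (-3 + a) - 4 = -7 + a)
Q = 5 (Q = 7 + (-7 + 5) = 7 - 2 = 5)
Q*d = 5*60 = 300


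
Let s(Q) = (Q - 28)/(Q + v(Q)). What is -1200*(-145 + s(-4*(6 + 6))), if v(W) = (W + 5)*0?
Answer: 172100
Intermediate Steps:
v(W) = 0 (v(W) = (5 + W)*0 = 0)
s(Q) = (-28 + Q)/Q (s(Q) = (Q - 28)/(Q + 0) = (-28 + Q)/Q)
-1200*(-145 + s(-4*(6 + 6))) = -1200*(-145 + (-28 - 4*(6 + 6))/((-4*(6 + 6)))) = -1200*(-145 + (-28 - 4*12)/((-4*12))) = -1200*(-145 + (-28 - 48)/(-48)) = -1200*(-145 - 1/48*(-76)) = -1200*(-145 + 19/12) = -1200*(-1721/12) = 172100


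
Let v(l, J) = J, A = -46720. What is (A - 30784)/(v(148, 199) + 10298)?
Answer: -77504/10497 ≈ -7.3834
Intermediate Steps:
(A - 30784)/(v(148, 199) + 10298) = (-46720 - 30784)/(199 + 10298) = -77504/10497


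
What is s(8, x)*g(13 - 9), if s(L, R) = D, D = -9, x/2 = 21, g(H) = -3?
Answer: 27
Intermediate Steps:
x = 42 (x = 2*21 = 42)
s(L, R) = -9
s(8, x)*g(13 - 9) = -9*(-3) = 27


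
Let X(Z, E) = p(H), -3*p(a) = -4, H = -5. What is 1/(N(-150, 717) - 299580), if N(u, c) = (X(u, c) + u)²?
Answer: -9/2497304 ≈ -3.6039e-6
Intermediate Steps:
p(a) = 4/3 (p(a) = -⅓*(-4) = 4/3)
X(Z, E) = 4/3
N(u, c) = (4/3 + u)²
1/(N(-150, 717) - 299580) = 1/((4 + 3*(-150))²/9 - 299580) = 1/((4 - 450)²/9 - 299580) = 1/((⅑)*(-446)² - 299580) = 1/((⅑)*198916 - 299580) = 1/(198916/9 - 299580) = 1/(-2497304/9) = -9/2497304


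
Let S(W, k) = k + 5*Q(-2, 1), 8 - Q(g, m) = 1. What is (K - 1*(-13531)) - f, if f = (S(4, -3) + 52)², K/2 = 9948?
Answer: 26371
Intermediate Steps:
K = 19896 (K = 2*9948 = 19896)
Q(g, m) = 7 (Q(g, m) = 8 - 1*1 = 8 - 1 = 7)
S(W, k) = 35 + k (S(W, k) = k + 5*7 = k + 35 = 35 + k)
f = 7056 (f = ((35 - 3) + 52)² = (32 + 52)² = 84² = 7056)
(K - 1*(-13531)) - f = (19896 - 1*(-13531)) - 1*7056 = (19896 + 13531) - 7056 = 33427 - 7056 = 26371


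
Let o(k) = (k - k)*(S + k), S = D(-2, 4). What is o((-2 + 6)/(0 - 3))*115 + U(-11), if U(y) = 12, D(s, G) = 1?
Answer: 12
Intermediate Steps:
S = 1
o(k) = 0 (o(k) = (k - k)*(1 + k) = 0*(1 + k) = 0)
o((-2 + 6)/(0 - 3))*115 + U(-11) = 0*115 + 12 = 0 + 12 = 12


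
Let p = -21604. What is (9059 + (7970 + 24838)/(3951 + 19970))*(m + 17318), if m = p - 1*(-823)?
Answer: -750546888061/23921 ≈ -3.1376e+7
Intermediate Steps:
m = -20781 (m = -21604 - 1*(-823) = -21604 + 823 = -20781)
(9059 + (7970 + 24838)/(3951 + 19970))*(m + 17318) = (9059 + (7970 + 24838)/(3951 + 19970))*(-20781 + 17318) = (9059 + 32808/23921)*(-3463) = (216733147/23921)*(-3463) = -750546888061/23921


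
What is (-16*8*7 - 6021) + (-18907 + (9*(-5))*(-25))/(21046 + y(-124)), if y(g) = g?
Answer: -72367628/10461 ≈ -6917.9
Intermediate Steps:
(-16*8*7 - 6021) + (-18907 + (9*(-5))*(-25))/(21046 + y(-124)) = (-16*8*7 - 6021) + (-18907 + (9*(-5))*(-25))/(21046 - 124) = (-128*7 - 6021) + (-18907 - 45*(-25))/20922 = (-896 - 6021) + (-18907 + 1125)*(1/20922) = -6917 - 17782*1/20922 = -6917 - 8891/10461 = -72367628/10461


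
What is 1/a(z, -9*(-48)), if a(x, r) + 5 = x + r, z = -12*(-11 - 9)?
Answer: 1/667 ≈ 0.0014993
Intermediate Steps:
z = 240 (z = -12*(-20) = 240)
a(x, r) = -5 + r + x (a(x, r) = -5 + (x + r) = -5 + (r + x) = -5 + r + x)
1/a(z, -9*(-48)) = 1/(-5 - 9*(-48) + 240) = 1/(-5 + 432 + 240) = 1/667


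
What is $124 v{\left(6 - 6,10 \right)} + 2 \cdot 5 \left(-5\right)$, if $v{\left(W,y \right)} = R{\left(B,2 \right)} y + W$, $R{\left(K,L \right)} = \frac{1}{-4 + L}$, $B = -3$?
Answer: $-670$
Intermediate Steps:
$v{\left(W,y \right)} = W - \frac{y}{2}$ ($v{\left(W,y \right)} = \frac{y}{-4 + 2} + W = \frac{y}{-2} + W = - \frac{y}{2} + W = W - \frac{y}{2}$)
$124 v{\left(6 - 6,10 \right)} + 2 \cdot 5 \left(-5\right) = 124 \left(\left(6 - 6\right) - 5\right) + 2 \cdot 5 \left(-5\right) = 124 \left(\left(6 - 6\right) - 5\right) + 10 \left(-5\right) = 124 \left(0 - 5\right) - 50 = 124 \left(-5\right) - 50 = -620 - 50 = -670$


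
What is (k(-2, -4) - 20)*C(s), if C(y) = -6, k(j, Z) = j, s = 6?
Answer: 132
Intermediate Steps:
(k(-2, -4) - 20)*C(s) = (-2 - 20)*(-6) = -22*(-6) = 132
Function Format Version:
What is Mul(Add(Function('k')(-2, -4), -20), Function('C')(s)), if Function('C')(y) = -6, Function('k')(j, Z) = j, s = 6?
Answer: 132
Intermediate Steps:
Mul(Add(Function('k')(-2, -4), -20), Function('C')(s)) = Mul(Add(-2, -20), -6) = Mul(-22, -6) = 132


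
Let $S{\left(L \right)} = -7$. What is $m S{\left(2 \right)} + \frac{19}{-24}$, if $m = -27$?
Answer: $\frac{4517}{24} \approx 188.21$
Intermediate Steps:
$m S{\left(2 \right)} + \frac{19}{-24} = \left(-27\right) \left(-7\right) + \frac{19}{-24} = 189 + 19 \left(- \frac{1}{24}\right) = 189 - \frac{19}{24} = \frac{4517}{24}$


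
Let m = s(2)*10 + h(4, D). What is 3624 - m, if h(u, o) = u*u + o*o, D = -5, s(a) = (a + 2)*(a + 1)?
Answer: 3463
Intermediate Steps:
s(a) = (1 + a)*(2 + a) (s(a) = (2 + a)*(1 + a) = (1 + a)*(2 + a))
h(u, o) = o² + u² (h(u, o) = u² + o² = o² + u²)
m = 161 (m = (2 + 2² + 3*2)*10 + ((-5)² + 4²) = (2 + 4 + 6)*10 + (25 + 16) = 12*10 + 41 = 120 + 41 = 161)
3624 - m = 3624 - 1*161 = 3624 - 161 = 3463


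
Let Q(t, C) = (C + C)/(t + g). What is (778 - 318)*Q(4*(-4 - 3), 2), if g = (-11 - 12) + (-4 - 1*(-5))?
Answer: -184/5 ≈ -36.800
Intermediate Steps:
g = -22 (g = -23 + (-4 + 5) = -23 + 1 = -22)
Q(t, C) = 2*C/(-22 + t) (Q(t, C) = (C + C)/(t - 22) = (2*C)/(-22 + t) = 2*C/(-22 + t))
(778 - 318)*Q(4*(-4 - 3), 2) = (778 - 318)*(2*2/(-22 + 4*(-4 - 3))) = 460*(2*2/(-22 + 4*(-7))) = 460*(2*2/(-22 - 28)) = 460*(2*2/(-50)) = 460*(2*2*(-1/50)) = 460*(-2/25) = -184/5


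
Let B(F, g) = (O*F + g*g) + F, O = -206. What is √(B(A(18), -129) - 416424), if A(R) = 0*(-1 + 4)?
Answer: I*√399783 ≈ 632.28*I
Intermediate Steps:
A(R) = 0 (A(R) = 0*3 = 0)
B(F, g) = g² - 205*F (B(F, g) = (-206*F + g*g) + F = (-206*F + g²) + F = (g² - 206*F) + F = g² - 205*F)
√(B(A(18), -129) - 416424) = √(((-129)² - 205*0) - 416424) = √((16641 + 0) - 416424) = √(16641 - 416424) = √(-399783) = I*√399783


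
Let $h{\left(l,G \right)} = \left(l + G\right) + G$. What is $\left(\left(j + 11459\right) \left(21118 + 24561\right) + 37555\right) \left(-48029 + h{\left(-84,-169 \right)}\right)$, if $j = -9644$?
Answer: $-4018765287940$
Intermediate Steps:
$h{\left(l,G \right)} = l + 2 G$ ($h{\left(l,G \right)} = \left(G + l\right) + G = l + 2 G$)
$\left(\left(j + 11459\right) \left(21118 + 24561\right) + 37555\right) \left(-48029 + h{\left(-84,-169 \right)}\right) = \left(\left(-9644 + 11459\right) \left(21118 + 24561\right) + 37555\right) \left(-48029 + \left(-84 + 2 \left(-169\right)\right)\right) = \left(1815 \cdot 45679 + 37555\right) \left(-48029 - 422\right) = \left(82907385 + 37555\right) \left(-48029 - 422\right) = 82944940 \left(-48451\right) = -4018765287940$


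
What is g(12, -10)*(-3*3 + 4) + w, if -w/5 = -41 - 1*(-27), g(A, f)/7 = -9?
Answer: 385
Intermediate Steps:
g(A, f) = -63 (g(A, f) = 7*(-9) = -63)
w = 70 (w = -5*(-41 - 1*(-27)) = -5*(-41 + 27) = -5*(-14) = 70)
g(12, -10)*(-3*3 + 4) + w = -63*(-3*3 + 4) + 70 = -63*(-9 + 4) + 70 = -63*(-5) + 70 = 315 + 70 = 385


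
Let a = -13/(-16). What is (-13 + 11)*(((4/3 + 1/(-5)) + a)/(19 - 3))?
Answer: -467/1920 ≈ -0.24323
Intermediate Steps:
a = 13/16 (a = -13*(-1/16) = 13/16 ≈ 0.81250)
(-13 + 11)*(((4/3 + 1/(-5)) + a)/(19 - 3)) = (-13 + 11)*(((4/3 + 1/(-5)) + 13/16)/(19 - 3)) = -2*((4*(1/3) + 1*(-1/5)) + 13/16)/16 = -2*((4/3 - 1/5) + 13/16)/16 = -2*(17/15 + 13/16)/16 = -467/(120*16) = -2*467/3840 = -467/1920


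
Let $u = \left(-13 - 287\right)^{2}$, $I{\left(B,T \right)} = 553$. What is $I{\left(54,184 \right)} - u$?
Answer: $-89447$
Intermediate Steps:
$u = 90000$ ($u = \left(-300\right)^{2} = 90000$)
$I{\left(54,184 \right)} - u = 553 - 90000 = -89447$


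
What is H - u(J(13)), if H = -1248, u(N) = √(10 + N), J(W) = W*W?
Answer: -1248 - √179 ≈ -1261.4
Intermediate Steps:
J(W) = W²
H - u(J(13)) = -1248 - √(10 + 13²) = -1248 - √(10 + 169) = -1248 - √179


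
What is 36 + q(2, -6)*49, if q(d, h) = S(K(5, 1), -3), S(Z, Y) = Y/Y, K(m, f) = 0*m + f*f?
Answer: 85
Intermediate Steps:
K(m, f) = f² (K(m, f) = 0 + f² = f²)
S(Z, Y) = 1
q(d, h) = 1
36 + q(2, -6)*49 = 36 + 1*49 = 36 + 49 = 85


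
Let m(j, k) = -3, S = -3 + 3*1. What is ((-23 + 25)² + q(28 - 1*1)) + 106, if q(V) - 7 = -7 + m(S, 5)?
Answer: 107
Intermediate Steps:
S = 0 (S = -3 + 3 = 0)
q(V) = -3 (q(V) = 7 + (-7 - 3) = 7 - 10 = -3)
((-23 + 25)² + q(28 - 1*1)) + 106 = ((-23 + 25)² - 3) + 106 = (2² - 3) + 106 = (4 - 3) + 106 = 1 + 106 = 107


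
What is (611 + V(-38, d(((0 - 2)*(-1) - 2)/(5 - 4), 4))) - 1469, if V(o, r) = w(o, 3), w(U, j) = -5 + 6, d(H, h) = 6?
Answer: -857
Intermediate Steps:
w(U, j) = 1
V(o, r) = 1
(611 + V(-38, d(((0 - 2)*(-1) - 2)/(5 - 4), 4))) - 1469 = (611 + 1) - 1469 = 612 - 1469 = -857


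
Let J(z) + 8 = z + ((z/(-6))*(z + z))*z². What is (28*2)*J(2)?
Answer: -1904/3 ≈ -634.67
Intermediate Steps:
J(z) = -8 + z - z⁴/3 (J(z) = -8 + (z + ((z/(-6))*(z + z))*z²) = -8 + (z + ((z*(-⅙))*(2*z))*z²) = -8 + (z + ((-z/6)*(2*z))*z²) = -8 + (z + (-z²/3)*z²) = -8 + (z - z⁴/3) = -8 + z - z⁴/3)
(28*2)*J(2) = (28*2)*(-8 + 2 - ⅓*2⁴) = 56*(-8 + 2 - ⅓*16) = 56*(-8 + 2 - 16/3) = 56*(-34/3) = -1904/3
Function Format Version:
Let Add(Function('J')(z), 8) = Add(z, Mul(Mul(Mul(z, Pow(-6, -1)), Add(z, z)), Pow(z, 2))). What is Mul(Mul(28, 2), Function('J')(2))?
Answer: Rational(-1904, 3) ≈ -634.67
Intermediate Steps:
Function('J')(z) = Add(-8, z, Mul(Rational(-1, 3), Pow(z, 4))) (Function('J')(z) = Add(-8, Add(z, Mul(Mul(Mul(z, Pow(-6, -1)), Add(z, z)), Pow(z, 2)))) = Add(-8, Add(z, Mul(Mul(Mul(z, Rational(-1, 6)), Mul(2, z)), Pow(z, 2)))) = Add(-8, Add(z, Mul(Mul(Mul(Rational(-1, 6), z), Mul(2, z)), Pow(z, 2)))) = Add(-8, Add(z, Mul(Mul(Rational(-1, 3), Pow(z, 2)), Pow(z, 2)))) = Add(-8, Add(z, Mul(Rational(-1, 3), Pow(z, 4)))) = Add(-8, z, Mul(Rational(-1, 3), Pow(z, 4))))
Mul(Mul(28, 2), Function('J')(2)) = Mul(Mul(28, 2), Add(-8, 2, Mul(Rational(-1, 3), Pow(2, 4)))) = Mul(56, Add(-8, 2, Mul(Rational(-1, 3), 16))) = Mul(56, Add(-8, 2, Rational(-16, 3))) = Mul(56, Rational(-34, 3)) = Rational(-1904, 3)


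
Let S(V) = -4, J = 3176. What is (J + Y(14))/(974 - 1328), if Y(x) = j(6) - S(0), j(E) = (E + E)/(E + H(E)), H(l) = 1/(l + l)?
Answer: -38714/4307 ≈ -8.9886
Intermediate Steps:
H(l) = 1/(2*l)
j(E) = 2*E/(E + 1/(2*E)) (j(E) = (E + E)/(E + 1/(2*E)) = (2*E)/(E + 1/(2*E)) = 2*E/(E + 1/(2*E)))
Y(x) = 436/73 (Y(x) = 4*6²/(1 + 2*6²) - 1*(-4) = 4*36/(1 + 2*36) + 4 = 4*36/(1 + 72) + 4 = 4*36/73 + 4 = 4*36*(1/73) + 4 = 144/73 + 4 = 436/73)
(J + Y(14))/(974 - 1328) = (3176 + 436/73)/(974 - 1328) = (232284/73)/(-354) = (232284/73)*(-1/354) = -38714/4307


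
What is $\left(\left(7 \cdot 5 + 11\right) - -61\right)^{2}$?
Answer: $11449$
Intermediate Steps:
$\left(\left(7 \cdot 5 + 11\right) - -61\right)^{2} = \left(\left(35 + 11\right) + 61\right)^{2} = \left(46 + 61\right)^{2} = 107^{2} = 11449$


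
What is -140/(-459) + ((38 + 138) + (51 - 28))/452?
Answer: 154621/207468 ≈ 0.74528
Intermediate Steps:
-140/(-459) + ((38 + 138) + (51 - 28))/452 = -140*(-1/459) + (176 + 23)*(1/452) = 140/459 + 199*(1/452) = 140/459 + 199/452 = 154621/207468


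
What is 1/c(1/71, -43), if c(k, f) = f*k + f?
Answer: -71/3096 ≈ -0.022933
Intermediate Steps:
c(k, f) = f + f*k
1/c(1/71, -43) = 1/(-43*(1 + 1/71)) = 1/(-43*72/71) = 1/(-3096/71) = -71/3096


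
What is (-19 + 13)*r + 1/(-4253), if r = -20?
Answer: 510359/4253 ≈ 120.00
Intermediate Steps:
(-19 + 13)*r + 1/(-4253) = (-19 + 13)*(-20) + 1/(-4253) = -6*(-20) - 1/4253 = 120 - 1/4253 = 510359/4253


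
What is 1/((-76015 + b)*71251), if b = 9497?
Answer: -1/4739474018 ≈ -2.1099e-10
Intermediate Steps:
1/((-76015 + b)*71251) = 1/((-76015 + 9497)*71251) = (1/71251)/(-66518) = -1/66518*1/71251 = -1/4739474018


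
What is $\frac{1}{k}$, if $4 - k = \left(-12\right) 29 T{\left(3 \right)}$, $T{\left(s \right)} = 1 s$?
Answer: $\frac{1}{1048} \approx 0.0009542$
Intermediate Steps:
$T{\left(s \right)} = s$
$k = 1048$ ($k = 4 - \left(-12\right) 29 \cdot 3 = 4 - \left(-348\right) 3 = 4 - -1044 = 4 + 1044 = 1048$)
$\frac{1}{k} = \frac{1}{1048}$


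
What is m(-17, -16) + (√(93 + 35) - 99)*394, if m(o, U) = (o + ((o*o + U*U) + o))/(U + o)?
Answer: -1287709/33 + 3152*√2 ≈ -34564.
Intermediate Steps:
m(o, U) = (U² + o² + 2*o)/(U + o) (m(o, U) = (o + ((o² + U²) + o))/(U + o) = (o + ((U² + o²) + o))/(U + o) = (o + (o + U² + o²))/(U + o) = (U² + o² + 2*o)/(U + o))
m(-17, -16) + (√(93 + 35) - 99)*394 = ((-16)² + (-17)² + 2*(-17))/(-16 - 17) + (√(93 + 35) - 99)*394 = (256 + 289 - 34)/(-33) + (√128 - 99)*394 = -1/33*511 + (8*√2 - 99)*394 = -511/33 + (-99 + 8*√2)*394 = -511/33 + (-39006 + 3152*√2) = -1287709/33 + 3152*√2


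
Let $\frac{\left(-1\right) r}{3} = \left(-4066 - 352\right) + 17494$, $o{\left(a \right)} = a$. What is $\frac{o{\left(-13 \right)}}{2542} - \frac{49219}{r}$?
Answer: $\frac{62302367}{49858788} \approx 1.2496$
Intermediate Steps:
$r = -39228$ ($r = - 3 \left(\left(-4066 - 352\right) + 17494\right) = - 3 \left(-4418 + 17494\right) = \left(-3\right) 13076 = -39228$)
$\frac{o{\left(-13 \right)}}{2542} - \frac{49219}{r} = - \frac{13}{2542} - \frac{49219}{-39228} = \left(-13\right) \frac{1}{2542} - - \frac{49219}{39228} = - \frac{13}{2542} + \frac{49219}{39228} = \frac{62302367}{49858788}$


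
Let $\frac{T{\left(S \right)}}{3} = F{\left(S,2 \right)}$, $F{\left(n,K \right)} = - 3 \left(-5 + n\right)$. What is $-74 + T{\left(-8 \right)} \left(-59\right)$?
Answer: $-6977$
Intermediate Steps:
$F{\left(n,K \right)} = 15 - 3 n$
$T{\left(S \right)} = 45 - 9 S$ ($T{\left(S \right)} = 3 \left(15 - 3 S\right) = 45 - 9 S$)
$-74 + T{\left(-8 \right)} \left(-59\right) = -74 + \left(45 - -72\right) \left(-59\right) = -74 + \left(45 + 72\right) \left(-59\right) = -74 + 117 \left(-59\right) = -74 - 6903 = -6977$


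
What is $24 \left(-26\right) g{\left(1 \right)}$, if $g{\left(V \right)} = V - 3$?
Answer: $1248$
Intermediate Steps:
$g{\left(V \right)} = -3 + V$
$24 \left(-26\right) g{\left(1 \right)} = 24 \left(-26\right) \left(-3 + 1\right) = \left(-624\right) \left(-2\right) = 1248$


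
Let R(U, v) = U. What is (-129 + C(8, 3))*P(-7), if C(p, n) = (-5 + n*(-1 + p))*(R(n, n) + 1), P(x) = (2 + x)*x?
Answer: -2275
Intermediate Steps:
P(x) = x*(2 + x)
C(p, n) = (1 + n)*(-5 + n*(-1 + p)) (C(p, n) = (-5 + n*(-1 + p))*(n + 1) = (-5 + n*(-1 + p))*(1 + n) = (1 + n)*(-5 + n*(-1 + p)))
(-129 + C(8, 3))*P(-7) = (-129 + (-5 - 1*3² - 6*3 + 3*8 + 8*3²))*(-7*(2 - 7)) = (-129 + (-5 - 1*9 - 18 + 24 + 8*9))*(-7*(-5)) = (-129 + (-5 - 9 - 18 + 24 + 72))*35 = (-129 + 64)*35 = -65*35 = -2275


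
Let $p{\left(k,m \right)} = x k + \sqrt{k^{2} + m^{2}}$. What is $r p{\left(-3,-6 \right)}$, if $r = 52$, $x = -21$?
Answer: $3276 + 156 \sqrt{5} \approx 3624.8$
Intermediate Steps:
$p{\left(k,m \right)} = \sqrt{k^{2} + m^{2}} - 21 k$ ($p{\left(k,m \right)} = - 21 k + \sqrt{k^{2} + m^{2}} = \sqrt{k^{2} + m^{2}} - 21 k$)
$r p{\left(-3,-6 \right)} = 52 \left(\sqrt{\left(-3\right)^{2} + \left(-6\right)^{2}} - -63\right) = 52 \left(\sqrt{9 + 36} + 63\right) = 52 \left(\sqrt{45} + 63\right) = 52 \left(3 \sqrt{5} + 63\right) = 52 \left(63 + 3 \sqrt{5}\right) = 3276 + 156 \sqrt{5}$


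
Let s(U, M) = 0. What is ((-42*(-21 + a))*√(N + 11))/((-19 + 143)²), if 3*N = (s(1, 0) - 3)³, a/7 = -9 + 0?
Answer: 441*√2/1922 ≈ 0.32449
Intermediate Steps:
a = -63 (a = 7*(-9 + 0) = 7*(-9) = -63)
N = -9 (N = (0 - 3)³/3 = (⅓)*(-3)³ = (⅓)*(-27) = -9)
((-42*(-21 + a))*√(N + 11))/((-19 + 143)²) = ((-42*(-21 - 63))*√(-9 + 11))/((-19 + 143)²) = ((-42*(-84))*√2)/(124²) = (3528*√2)/15376 = (3528*√2)*(1/15376) = 441*√2/1922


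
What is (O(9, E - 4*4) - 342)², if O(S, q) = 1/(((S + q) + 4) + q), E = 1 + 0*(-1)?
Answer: 33814225/289 ≈ 1.1700e+5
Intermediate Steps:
E = 1 (E = 1 + 0 = 1)
O(S, q) = 1/(4 + S + 2*q) (O(S, q) = 1/((4 + S + q) + q) = 1/(4 + S + 2*q))
(O(9, E - 4*4) - 342)² = (1/(4 + 9 + 2*(1 - 4*4)) - 342)² = (1/(4 + 9 + 2*(1 - 16)) - 342)² = (1/(4 + 9 + 2*(-15)) - 342)² = (1/(4 + 9 - 30) - 342)² = (1/(-17) - 342)² = (-1/17 - 342)² = (-5815/17)² = 33814225/289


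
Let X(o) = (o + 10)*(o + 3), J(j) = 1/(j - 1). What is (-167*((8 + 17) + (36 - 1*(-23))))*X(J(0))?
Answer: -252504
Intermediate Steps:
J(j) = 1/(-1 + j)
X(o) = (3 + o)*(10 + o) (X(o) = (10 + o)*(3 + o) = (3 + o)*(10 + o))
(-167*((8 + 17) + (36 - 1*(-23))))*X(J(0)) = (-167*((8 + 17) + (36 - 1*(-23))))*(30 + (1/(-1 + 0))² + 13/(-1 + 0)) = (-167*(25 + (36 + 23)))*(30 + (1/(-1))² + 13/(-1)) = (-167*(25 + 59))*(30 + (-1)² + 13*(-1)) = (-167*84)*(30 + 1 - 13) = -14028*18 = -252504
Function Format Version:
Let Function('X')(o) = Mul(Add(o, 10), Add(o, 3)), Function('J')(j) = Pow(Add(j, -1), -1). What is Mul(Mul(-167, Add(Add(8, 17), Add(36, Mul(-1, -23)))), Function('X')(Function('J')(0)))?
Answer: -252504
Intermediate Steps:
Function('J')(j) = Pow(Add(-1, j), -1)
Function('X')(o) = Mul(Add(3, o), Add(10, o)) (Function('X')(o) = Mul(Add(10, o), Add(3, o)) = Mul(Add(3, o), Add(10, o)))
Mul(Mul(-167, Add(Add(8, 17), Add(36, Mul(-1, -23)))), Function('X')(Function('J')(0))) = Mul(Mul(-167, Add(Add(8, 17), Add(36, Mul(-1, -23)))), Add(30, Pow(Pow(Add(-1, 0), -1), 2), Mul(13, Pow(Add(-1, 0), -1)))) = Mul(Mul(-167, Add(25, Add(36, 23))), Add(30, Pow(Pow(-1, -1), 2), Mul(13, Pow(-1, -1)))) = Mul(Mul(-167, Add(25, 59)), Add(30, Pow(-1, 2), Mul(13, -1))) = Mul(Mul(-167, 84), Add(30, 1, -13)) = Mul(-14028, 18) = -252504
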